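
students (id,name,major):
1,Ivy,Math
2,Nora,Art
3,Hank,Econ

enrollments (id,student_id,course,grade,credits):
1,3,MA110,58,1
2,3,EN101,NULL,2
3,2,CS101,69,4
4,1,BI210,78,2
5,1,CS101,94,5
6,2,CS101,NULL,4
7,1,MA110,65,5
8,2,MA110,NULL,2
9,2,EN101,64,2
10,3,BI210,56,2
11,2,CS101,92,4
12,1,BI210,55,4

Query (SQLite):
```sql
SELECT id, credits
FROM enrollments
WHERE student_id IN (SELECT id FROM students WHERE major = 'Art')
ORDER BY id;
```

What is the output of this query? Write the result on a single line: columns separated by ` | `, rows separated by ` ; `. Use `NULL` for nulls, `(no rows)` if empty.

3 | 4 ; 6 | 4 ; 8 | 2 ; 9 | 2 ; 11 | 4

Inner query: students.id where major = 'Art'.
Outer: keep enrollments rows whose student_id is in that set.
Inner query → {2}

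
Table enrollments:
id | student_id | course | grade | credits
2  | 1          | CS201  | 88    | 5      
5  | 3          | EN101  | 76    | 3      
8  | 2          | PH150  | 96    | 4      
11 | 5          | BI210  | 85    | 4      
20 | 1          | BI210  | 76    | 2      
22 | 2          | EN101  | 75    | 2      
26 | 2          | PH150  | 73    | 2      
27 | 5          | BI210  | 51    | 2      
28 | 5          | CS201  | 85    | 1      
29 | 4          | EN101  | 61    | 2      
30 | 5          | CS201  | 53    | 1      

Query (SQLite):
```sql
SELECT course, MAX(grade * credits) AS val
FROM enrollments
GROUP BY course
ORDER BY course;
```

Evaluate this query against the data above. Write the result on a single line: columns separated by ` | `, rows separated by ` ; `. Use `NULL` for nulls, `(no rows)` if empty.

For each row compute grade * credits.
Group by course; take MAX of the expression per group.
  BI210: ids {11, 20, 27} → MAX(grade * credits)=340
  CS201: ids {2, 28, 30} → MAX(grade * credits)=440
  EN101: ids {5, 22, 29} → MAX(grade * credits)=228
  PH150: ids {8, 26} → MAX(grade * credits)=384

BI210 | 340 ; CS201 | 440 ; EN101 | 228 ; PH150 | 384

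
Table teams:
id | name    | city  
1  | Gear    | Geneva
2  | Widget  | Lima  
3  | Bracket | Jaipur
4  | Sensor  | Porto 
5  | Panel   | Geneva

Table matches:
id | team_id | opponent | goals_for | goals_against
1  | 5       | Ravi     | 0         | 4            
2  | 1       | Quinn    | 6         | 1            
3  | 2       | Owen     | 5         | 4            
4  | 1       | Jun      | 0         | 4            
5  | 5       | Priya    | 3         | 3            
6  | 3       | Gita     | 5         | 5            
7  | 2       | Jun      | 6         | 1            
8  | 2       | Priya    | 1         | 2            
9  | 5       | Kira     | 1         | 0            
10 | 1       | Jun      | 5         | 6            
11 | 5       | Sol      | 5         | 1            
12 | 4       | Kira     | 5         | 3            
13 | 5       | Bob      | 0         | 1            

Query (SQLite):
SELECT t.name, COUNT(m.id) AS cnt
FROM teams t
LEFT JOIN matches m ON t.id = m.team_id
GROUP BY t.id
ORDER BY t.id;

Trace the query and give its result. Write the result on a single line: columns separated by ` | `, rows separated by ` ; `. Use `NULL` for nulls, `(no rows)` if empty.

Gear | 3 ; Widget | 3 ; Bracket | 1 ; Sensor | 1 ; Panel | 5

LEFT JOIN keeps every teams row; unmatched ones get NULL for matches columns.
Group by teams.id and compute COUNT(m.id). COUNT(col) of an all-NULL group is 0.
  1: ids {2, 4, 10} → COUNT(m.id)=3
  2: ids {3, 7, 8} → COUNT(m.id)=3
  3: ids {6} → COUNT(m.id)=1
  4: ids {12} → COUNT(m.id)=1
  5: ids {1, 5, 9, 11, 13} → COUNT(m.id)=5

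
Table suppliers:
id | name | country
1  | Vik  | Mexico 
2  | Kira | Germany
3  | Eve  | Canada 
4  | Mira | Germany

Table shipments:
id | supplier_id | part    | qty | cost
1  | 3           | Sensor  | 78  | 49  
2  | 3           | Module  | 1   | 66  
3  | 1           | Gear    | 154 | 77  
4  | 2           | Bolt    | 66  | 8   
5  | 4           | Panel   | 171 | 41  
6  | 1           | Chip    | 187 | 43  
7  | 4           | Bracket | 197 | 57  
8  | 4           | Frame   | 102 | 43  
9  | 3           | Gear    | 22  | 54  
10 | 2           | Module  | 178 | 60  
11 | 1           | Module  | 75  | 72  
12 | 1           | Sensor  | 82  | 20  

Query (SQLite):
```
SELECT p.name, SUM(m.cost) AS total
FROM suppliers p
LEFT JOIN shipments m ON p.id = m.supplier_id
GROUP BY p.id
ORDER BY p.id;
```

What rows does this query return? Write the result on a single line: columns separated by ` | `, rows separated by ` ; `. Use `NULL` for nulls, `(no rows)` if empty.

Vik | 212 ; Kira | 68 ; Eve | 169 ; Mira | 141

LEFT JOIN keeps every suppliers row; unmatched ones get NULL for shipments columns.
Group by suppliers.id and compute SUM(m.cost). SUM over an all-NULL group is NULL.
  1: ids {3, 6, 11, 12} → SUM(m.cost)=212
  2: ids {4, 10} → SUM(m.cost)=68
  3: ids {1, 2, 9} → SUM(m.cost)=169
  4: ids {5, 7, 8} → SUM(m.cost)=141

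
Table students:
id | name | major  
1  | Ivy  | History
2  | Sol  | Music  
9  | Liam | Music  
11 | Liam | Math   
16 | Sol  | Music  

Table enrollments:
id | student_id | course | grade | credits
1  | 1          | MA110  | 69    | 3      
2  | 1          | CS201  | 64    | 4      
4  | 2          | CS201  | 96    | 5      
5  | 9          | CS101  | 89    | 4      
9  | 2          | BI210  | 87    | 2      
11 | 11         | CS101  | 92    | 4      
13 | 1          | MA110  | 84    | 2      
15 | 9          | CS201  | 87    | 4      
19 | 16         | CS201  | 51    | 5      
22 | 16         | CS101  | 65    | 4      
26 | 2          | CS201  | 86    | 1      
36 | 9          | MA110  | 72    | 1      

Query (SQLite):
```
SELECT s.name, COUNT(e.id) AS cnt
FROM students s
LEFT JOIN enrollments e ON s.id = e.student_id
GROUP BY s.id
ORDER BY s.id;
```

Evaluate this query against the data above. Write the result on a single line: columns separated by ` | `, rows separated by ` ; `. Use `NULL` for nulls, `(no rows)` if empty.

LEFT JOIN keeps every students row; unmatched ones get NULL for enrollments columns.
Group by students.id and compute COUNT(e.id). COUNT(col) of an all-NULL group is 0.
  1: ids {1, 2, 13} → COUNT(e.id)=3
  2: ids {4, 9, 26} → COUNT(e.id)=3
  9: ids {5, 15, 36} → COUNT(e.id)=3
  11: ids {11} → COUNT(e.id)=1
  16: ids {19, 22} → COUNT(e.id)=2

Ivy | 3 ; Sol | 3 ; Liam | 3 ; Liam | 1 ; Sol | 2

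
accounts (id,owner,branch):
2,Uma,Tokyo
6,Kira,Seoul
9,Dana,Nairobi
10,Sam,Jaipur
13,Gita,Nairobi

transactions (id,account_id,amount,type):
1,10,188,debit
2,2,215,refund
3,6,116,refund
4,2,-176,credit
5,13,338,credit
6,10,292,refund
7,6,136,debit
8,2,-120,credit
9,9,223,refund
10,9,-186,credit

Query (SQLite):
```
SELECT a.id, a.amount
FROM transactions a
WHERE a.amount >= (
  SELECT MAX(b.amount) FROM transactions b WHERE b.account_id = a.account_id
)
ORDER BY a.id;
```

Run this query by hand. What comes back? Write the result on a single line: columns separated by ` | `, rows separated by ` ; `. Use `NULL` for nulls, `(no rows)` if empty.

2 | 215 ; 5 | 338 ; 6 | 292 ; 7 | 136 ; 9 | 223

For each transactions row a, compute MAX(amount) over rows sharing a.account_id.
Keep row a if a.amount >= that per-group MAX.
  account_id=2: MAX(amount) = 215
  account_id=6: MAX(amount) = 136
  account_id=9: MAX(amount) = 223
  account_id=10: MAX(amount) = 292
  account_id=13: MAX(amount) = 338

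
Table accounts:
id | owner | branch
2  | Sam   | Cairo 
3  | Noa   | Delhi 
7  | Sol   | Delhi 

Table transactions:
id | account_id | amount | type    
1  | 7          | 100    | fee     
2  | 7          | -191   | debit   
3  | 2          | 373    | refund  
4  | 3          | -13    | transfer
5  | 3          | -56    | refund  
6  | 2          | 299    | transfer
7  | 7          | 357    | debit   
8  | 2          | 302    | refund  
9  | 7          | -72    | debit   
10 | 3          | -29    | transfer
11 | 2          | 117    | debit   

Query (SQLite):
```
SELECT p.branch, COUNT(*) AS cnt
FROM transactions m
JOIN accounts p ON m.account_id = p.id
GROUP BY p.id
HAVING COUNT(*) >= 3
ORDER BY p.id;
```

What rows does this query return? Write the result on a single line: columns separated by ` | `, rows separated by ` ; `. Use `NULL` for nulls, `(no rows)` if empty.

Cairo | 4 ; Delhi | 3 ; Delhi | 4

Join each transactions row to its accounts via account_id.
Group joined rows by accounts.id; compute COUNT(*) per group.
HAVING: keep groups with count ≥ 3.
  2: ids {3, 6, 8, 11} → COUNT(*)=4
  3: ids {4, 5, 10} → COUNT(*)=3
  7: ids {1, 2, 7, 9} → COUNT(*)=4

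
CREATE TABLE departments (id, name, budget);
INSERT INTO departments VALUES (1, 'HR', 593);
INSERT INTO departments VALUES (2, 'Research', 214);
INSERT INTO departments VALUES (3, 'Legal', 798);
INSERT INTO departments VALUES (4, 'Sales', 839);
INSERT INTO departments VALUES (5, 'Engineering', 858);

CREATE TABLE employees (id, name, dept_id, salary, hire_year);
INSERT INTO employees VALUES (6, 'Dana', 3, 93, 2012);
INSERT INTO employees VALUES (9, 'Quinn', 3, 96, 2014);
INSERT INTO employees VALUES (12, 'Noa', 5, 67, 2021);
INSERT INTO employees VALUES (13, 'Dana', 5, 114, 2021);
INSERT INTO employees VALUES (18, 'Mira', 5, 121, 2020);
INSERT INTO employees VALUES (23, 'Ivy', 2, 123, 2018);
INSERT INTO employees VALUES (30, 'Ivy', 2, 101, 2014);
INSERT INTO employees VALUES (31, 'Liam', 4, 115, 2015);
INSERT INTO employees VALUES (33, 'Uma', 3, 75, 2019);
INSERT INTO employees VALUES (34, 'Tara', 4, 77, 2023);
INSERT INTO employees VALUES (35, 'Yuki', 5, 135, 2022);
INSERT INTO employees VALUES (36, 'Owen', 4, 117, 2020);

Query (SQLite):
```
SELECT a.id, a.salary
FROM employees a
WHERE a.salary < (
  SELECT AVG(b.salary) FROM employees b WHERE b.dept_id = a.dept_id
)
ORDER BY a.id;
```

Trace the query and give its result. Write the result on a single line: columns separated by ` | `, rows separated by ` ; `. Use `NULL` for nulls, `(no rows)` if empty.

12 | 67 ; 30 | 101 ; 33 | 75 ; 34 | 77

For each employees row a, compute AVG(salary) over rows sharing a.dept_id.
Keep row a if a.salary < that per-group AVG.
  dept_id=2: AVG(salary) = 112.0
  dept_id=3: AVG(salary) = 88.0
  dept_id=4: AVG(salary) = 103.0
  dept_id=5: AVG(salary) = 109.25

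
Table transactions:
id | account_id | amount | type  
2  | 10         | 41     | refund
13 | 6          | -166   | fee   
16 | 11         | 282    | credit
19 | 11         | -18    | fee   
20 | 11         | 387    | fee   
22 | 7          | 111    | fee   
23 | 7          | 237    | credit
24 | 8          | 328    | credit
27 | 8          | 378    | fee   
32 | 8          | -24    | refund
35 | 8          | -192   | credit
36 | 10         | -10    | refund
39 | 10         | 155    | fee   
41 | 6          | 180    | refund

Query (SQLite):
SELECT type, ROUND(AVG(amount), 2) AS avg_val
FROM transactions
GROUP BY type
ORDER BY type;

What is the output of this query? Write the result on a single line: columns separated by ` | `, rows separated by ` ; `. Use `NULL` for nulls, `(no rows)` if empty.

Partition transactions by type; compute ROUND(AVG(amount), 2) within each group.
  credit: ids {16, 23, 24, 35} → ROUND(AVG(amount), 2)=163.75
  fee: ids {13, 19, 20, 22, 27, 39} → ROUND(AVG(amount), 2)=141.17
  refund: ids {2, 32, 36, 41} → ROUND(AVG(amount), 2)=46.75

credit | 163.75 ; fee | 141.17 ; refund | 46.75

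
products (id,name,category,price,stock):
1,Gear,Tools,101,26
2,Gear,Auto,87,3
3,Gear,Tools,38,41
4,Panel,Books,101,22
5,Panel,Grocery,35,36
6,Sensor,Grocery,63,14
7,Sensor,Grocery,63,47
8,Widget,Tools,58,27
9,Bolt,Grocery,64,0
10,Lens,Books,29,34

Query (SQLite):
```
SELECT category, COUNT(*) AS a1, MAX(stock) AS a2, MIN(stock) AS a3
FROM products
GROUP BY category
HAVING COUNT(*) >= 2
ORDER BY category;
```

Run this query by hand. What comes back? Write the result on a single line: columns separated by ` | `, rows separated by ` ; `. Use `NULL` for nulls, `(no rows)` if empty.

Books | 2 | 34 | 22 ; Grocery | 4 | 47 | 0 ; Tools | 3 | 41 | 26

Group products by category.
Per group compute: COUNT(*), MAX(stock), MIN(stock).
HAVING: drop groups with fewer than 2 rows.
  Auto: ids {2} → COUNT(*)=1, MAX(stock)=3, MIN(stock)=3
  Books: ids {4, 10} → COUNT(*)=2, MAX(stock)=34, MIN(stock)=22
  Grocery: ids {5, 6, 7, 9} → COUNT(*)=4, MAX(stock)=47, MIN(stock)=0
  Tools: ids {1, 3, 8} → COUNT(*)=3, MAX(stock)=41, MIN(stock)=26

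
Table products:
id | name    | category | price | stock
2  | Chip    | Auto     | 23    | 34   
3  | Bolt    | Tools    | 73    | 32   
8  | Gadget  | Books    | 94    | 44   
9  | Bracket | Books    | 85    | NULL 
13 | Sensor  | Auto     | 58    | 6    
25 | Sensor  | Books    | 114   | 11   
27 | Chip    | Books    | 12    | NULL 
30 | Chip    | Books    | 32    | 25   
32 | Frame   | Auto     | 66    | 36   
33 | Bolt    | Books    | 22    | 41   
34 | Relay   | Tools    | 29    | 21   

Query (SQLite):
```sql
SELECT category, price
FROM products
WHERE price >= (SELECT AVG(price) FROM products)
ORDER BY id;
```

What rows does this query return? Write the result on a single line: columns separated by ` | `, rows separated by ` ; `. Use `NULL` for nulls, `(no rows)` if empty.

Tools | 73 ; Books | 94 ; Books | 85 ; Auto | 58 ; Books | 114 ; Auto | 66

Scalar subquery: AVG(price) over all products rows = 55.272727 (≈; comparison uses full precision).
Keep rows where price >= that value.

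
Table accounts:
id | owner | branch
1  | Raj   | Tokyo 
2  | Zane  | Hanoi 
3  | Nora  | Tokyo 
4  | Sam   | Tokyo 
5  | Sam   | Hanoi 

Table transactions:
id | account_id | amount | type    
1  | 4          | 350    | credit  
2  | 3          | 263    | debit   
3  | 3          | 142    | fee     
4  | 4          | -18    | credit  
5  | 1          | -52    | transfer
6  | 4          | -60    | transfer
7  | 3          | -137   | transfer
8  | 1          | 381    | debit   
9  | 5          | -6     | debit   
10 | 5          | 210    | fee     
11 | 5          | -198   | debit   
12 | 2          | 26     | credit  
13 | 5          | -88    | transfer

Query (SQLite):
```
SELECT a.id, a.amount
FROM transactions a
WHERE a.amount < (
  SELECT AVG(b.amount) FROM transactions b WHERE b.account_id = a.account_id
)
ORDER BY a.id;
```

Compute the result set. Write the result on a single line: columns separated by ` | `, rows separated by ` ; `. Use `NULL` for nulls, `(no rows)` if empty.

For each transactions row a, compute AVG(amount) over rows sharing a.account_id.
Keep row a if a.amount < that per-group AVG.
  account_id=1: AVG(amount) = 164.5
  account_id=2: AVG(amount) = 26.0
  account_id=3: AVG(amount) = 89.333333
  account_id=4: AVG(amount) = 90.666667
  account_id=5: AVG(amount) = -20.5

4 | -18 ; 5 | -52 ; 6 | -60 ; 7 | -137 ; 11 | -198 ; 13 | -88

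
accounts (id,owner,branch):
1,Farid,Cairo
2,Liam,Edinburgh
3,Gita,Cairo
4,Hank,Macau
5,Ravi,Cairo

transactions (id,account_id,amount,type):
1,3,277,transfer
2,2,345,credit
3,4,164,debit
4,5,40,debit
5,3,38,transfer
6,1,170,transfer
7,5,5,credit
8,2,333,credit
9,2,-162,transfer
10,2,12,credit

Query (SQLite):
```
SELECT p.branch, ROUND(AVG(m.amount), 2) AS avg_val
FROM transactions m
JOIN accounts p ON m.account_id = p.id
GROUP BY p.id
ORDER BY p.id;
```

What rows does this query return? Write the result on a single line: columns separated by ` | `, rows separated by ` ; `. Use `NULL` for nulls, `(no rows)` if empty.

Join each transactions row to its accounts via account_id.
Group joined rows by accounts.id; compute ROUND(AVG(m.amount), 2) per group.
  1: ids {6} → ROUND(AVG(m.amount), 2)=170
  2: ids {2, 8, 9, 10} → ROUND(AVG(m.amount), 2)=132
  3: ids {1, 5} → ROUND(AVG(m.amount), 2)=157.5
  4: ids {3} → ROUND(AVG(m.amount), 2)=164
  5: ids {4, 7} → ROUND(AVG(m.amount), 2)=22.5

Cairo | 170 ; Edinburgh | 132 ; Cairo | 157.5 ; Macau | 164 ; Cairo | 22.5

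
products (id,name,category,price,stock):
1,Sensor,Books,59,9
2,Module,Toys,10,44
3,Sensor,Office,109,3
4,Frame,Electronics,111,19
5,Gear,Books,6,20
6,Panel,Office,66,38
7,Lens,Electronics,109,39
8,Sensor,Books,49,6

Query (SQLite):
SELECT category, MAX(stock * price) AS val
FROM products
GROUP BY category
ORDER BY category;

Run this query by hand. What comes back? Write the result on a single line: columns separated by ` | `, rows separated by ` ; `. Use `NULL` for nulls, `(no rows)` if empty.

Books | 531 ; Electronics | 4251 ; Office | 2508 ; Toys | 440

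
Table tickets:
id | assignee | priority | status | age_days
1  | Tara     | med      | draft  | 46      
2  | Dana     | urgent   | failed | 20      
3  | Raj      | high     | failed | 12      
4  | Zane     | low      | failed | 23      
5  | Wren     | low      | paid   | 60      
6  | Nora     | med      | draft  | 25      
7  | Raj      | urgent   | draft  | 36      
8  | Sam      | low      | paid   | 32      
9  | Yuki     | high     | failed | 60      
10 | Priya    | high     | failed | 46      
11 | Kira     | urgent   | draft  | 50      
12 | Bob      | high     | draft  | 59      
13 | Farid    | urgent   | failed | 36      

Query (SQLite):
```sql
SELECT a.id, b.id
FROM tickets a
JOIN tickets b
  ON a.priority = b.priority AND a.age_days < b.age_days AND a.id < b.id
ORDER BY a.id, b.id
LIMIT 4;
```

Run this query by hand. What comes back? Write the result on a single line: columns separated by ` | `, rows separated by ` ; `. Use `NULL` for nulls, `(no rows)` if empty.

2 | 7 ; 2 | 11 ; 2 | 13 ; 3 | 9

Pairs (a,b) with same priority, a.age_days < b.age_days, a.id < b.id.
priority groups: high:{3,9,10,12} low:{4,5,8} med:{1,6} urgent:{2,7,11,13}
Ordered by (a.id, b.id); first 4.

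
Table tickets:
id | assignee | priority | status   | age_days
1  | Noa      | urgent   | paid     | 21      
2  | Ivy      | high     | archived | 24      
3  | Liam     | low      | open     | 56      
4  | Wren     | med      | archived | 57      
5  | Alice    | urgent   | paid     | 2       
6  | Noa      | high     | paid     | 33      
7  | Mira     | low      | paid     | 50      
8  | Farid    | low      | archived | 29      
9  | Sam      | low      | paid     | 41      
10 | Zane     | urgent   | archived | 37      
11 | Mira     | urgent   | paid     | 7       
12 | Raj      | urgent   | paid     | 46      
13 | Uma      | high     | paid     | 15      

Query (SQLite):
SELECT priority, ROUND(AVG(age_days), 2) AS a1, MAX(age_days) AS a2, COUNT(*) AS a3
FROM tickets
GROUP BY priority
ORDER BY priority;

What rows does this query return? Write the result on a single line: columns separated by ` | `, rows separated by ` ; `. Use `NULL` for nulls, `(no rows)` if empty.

high | 24 | 33 | 3 ; low | 44 | 56 | 4 ; med | 57 | 57 | 1 ; urgent | 22.6 | 46 | 5

Group tickets by priority.
Per group compute: ROUND(AVG(age_days), 2), MAX(age_days), COUNT(*).
  high: ids {2, 6, 13} → ROUND(AVG(age_days), 2)=24, MAX(age_days)=33, COUNT(*)=3
  low: ids {3, 7, 8, 9} → ROUND(AVG(age_days), 2)=44, MAX(age_days)=56, COUNT(*)=4
  med: ids {4} → ROUND(AVG(age_days), 2)=57, MAX(age_days)=57, COUNT(*)=1
  urgent: ids {1, 5, 10, 11, 12} → ROUND(AVG(age_days), 2)=22.6, MAX(age_days)=46, COUNT(*)=5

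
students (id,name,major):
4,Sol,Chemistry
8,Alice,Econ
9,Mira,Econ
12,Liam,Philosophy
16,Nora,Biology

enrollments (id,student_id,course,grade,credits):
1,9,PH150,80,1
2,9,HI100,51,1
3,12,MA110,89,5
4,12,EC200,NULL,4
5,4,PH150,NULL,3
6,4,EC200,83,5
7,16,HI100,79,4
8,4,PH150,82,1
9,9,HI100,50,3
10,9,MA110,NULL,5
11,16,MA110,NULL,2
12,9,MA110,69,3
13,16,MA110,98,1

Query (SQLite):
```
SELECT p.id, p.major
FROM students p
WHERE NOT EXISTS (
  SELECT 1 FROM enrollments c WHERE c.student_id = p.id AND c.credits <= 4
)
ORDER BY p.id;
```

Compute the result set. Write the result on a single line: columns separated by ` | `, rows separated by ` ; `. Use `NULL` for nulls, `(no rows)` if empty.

8 | Econ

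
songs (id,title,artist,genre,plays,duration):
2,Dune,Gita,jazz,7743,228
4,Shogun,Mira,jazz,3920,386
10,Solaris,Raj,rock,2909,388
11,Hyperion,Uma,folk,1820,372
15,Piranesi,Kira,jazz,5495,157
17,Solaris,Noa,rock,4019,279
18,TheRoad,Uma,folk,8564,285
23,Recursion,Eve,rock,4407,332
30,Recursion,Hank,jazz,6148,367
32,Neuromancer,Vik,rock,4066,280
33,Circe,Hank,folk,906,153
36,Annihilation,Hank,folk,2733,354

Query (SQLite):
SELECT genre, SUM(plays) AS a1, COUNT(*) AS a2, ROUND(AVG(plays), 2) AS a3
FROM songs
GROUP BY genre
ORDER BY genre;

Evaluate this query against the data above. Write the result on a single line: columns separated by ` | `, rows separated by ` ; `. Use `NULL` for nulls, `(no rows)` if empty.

folk | 14023 | 4 | 3505.75 ; jazz | 23306 | 4 | 5826.5 ; rock | 15401 | 4 | 3850.25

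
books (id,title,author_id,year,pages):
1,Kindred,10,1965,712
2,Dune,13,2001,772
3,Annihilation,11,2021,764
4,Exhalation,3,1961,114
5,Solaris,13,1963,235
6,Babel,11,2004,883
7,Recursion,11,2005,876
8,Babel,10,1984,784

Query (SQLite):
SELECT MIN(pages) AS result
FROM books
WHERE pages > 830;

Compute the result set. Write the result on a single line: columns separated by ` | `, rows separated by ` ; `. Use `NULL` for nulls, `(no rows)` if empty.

876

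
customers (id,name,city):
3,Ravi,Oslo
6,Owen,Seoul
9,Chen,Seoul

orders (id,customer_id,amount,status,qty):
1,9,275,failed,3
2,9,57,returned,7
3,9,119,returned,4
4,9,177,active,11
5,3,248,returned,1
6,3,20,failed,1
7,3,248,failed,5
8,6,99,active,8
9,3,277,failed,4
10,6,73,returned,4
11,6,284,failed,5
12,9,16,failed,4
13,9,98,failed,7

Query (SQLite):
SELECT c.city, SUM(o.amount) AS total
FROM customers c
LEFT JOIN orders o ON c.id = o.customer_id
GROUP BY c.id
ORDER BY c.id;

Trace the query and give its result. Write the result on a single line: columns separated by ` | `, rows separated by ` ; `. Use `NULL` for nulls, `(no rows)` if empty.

LEFT JOIN keeps every customers row; unmatched ones get NULL for orders columns.
Group by customers.id and compute SUM(o.amount). SUM over an all-NULL group is NULL.
  3: ids {5, 6, 7, 9} → SUM(o.amount)=793
  6: ids {8, 10, 11} → SUM(o.amount)=456
  9: ids {1, 2, 3, 4, 12, 13} → SUM(o.amount)=742

Oslo | 793 ; Seoul | 456 ; Seoul | 742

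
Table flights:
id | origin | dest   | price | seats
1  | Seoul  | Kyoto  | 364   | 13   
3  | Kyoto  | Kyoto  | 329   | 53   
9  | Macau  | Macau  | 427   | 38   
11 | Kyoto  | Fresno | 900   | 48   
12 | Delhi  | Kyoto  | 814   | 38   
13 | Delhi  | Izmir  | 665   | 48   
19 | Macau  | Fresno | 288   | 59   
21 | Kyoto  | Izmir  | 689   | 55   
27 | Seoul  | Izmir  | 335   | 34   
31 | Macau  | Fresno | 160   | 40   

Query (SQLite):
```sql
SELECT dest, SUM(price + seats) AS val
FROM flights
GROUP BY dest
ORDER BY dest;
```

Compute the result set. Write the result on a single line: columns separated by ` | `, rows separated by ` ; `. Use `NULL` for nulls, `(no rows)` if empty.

Fresno | 1495 ; Izmir | 1826 ; Kyoto | 1611 ; Macau | 465

For each row compute price + seats.
Group by dest; take SUM of the expression per group.
  Fresno: ids {11, 19, 31} → SUM(price + seats)=1495
  Izmir: ids {13, 21, 27} → SUM(price + seats)=1826
  Kyoto: ids {1, 3, 12} → SUM(price + seats)=1611
  Macau: ids {9} → SUM(price + seats)=465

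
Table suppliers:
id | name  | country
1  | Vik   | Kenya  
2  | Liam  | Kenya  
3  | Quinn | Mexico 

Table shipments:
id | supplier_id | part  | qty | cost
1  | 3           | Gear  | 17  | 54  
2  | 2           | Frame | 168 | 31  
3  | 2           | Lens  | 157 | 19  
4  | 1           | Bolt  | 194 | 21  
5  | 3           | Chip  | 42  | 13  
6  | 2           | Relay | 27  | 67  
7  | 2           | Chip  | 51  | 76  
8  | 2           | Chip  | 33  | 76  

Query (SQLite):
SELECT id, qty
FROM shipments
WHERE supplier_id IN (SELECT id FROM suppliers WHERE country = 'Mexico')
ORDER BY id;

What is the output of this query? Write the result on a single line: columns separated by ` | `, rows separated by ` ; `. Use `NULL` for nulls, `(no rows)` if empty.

Inner query: suppliers.id where country = 'Mexico'.
Outer: keep shipments rows whose supplier_id is in that set.
Inner query → {3}

1 | 17 ; 5 | 42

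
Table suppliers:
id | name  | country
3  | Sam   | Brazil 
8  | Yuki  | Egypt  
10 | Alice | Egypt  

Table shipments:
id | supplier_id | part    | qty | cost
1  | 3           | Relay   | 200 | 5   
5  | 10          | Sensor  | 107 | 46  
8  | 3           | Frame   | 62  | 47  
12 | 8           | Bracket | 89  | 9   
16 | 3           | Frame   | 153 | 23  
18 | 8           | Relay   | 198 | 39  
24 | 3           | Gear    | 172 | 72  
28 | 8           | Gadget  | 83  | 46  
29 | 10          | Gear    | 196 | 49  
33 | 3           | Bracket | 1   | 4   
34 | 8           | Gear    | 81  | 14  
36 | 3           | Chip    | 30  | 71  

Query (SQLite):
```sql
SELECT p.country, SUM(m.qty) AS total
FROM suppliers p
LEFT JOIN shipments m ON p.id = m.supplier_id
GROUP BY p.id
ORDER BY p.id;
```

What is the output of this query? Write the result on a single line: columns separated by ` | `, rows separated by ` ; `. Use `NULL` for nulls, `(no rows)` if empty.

Brazil | 618 ; Egypt | 451 ; Egypt | 303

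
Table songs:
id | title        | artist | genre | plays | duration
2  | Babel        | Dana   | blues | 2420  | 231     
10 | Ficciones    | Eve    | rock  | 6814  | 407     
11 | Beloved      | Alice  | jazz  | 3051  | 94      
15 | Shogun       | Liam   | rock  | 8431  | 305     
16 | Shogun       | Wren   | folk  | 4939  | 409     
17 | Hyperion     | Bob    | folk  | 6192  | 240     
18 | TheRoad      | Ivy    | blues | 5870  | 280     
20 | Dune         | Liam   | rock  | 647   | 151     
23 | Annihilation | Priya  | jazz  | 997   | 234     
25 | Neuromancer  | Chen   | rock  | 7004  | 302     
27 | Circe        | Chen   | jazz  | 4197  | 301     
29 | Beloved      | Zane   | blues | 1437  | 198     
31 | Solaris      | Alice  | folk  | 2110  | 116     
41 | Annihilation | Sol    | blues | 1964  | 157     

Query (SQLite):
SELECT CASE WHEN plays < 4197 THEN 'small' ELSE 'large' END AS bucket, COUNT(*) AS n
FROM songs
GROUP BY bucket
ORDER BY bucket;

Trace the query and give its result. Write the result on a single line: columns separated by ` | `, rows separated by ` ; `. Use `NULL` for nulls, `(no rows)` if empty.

large | 7 ; small | 7

Bucket rows by plays < 4197 → 'small' else 'large'; count each bucket.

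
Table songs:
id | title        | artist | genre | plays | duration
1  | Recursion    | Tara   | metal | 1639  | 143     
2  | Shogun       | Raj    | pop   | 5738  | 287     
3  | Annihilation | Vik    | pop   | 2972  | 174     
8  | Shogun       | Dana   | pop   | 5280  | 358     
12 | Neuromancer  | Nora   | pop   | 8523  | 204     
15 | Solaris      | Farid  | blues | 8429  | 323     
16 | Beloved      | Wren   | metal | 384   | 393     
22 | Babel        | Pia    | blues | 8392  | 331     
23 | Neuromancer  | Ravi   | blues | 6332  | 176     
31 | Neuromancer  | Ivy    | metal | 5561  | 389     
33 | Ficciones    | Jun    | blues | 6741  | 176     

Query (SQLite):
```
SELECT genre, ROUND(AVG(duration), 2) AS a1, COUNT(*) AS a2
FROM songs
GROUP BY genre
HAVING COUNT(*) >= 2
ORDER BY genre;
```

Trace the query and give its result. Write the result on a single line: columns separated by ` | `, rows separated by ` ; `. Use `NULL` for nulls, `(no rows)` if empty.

Group songs by genre.
Per group compute: ROUND(AVG(duration), 2), COUNT(*).
HAVING: drop groups with fewer than 2 rows.
  blues: ids {15, 22, 23, 33} → ROUND(AVG(duration), 2)=251.5, COUNT(*)=4
  metal: ids {1, 16, 31} → ROUND(AVG(duration), 2)=308.33, COUNT(*)=3
  pop: ids {2, 3, 8, 12} → ROUND(AVG(duration), 2)=255.75, COUNT(*)=4

blues | 251.5 | 4 ; metal | 308.33 | 3 ; pop | 255.75 | 4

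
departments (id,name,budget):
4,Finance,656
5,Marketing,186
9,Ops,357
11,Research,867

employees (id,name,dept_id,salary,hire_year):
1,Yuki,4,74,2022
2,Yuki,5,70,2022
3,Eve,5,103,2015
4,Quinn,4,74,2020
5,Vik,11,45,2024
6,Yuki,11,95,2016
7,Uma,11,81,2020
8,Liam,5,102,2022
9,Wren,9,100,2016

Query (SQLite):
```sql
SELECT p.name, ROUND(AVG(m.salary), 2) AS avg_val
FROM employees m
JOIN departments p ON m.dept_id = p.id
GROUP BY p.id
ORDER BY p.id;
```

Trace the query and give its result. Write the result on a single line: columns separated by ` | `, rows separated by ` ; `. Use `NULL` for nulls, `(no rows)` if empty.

Finance | 74 ; Marketing | 91.67 ; Ops | 100 ; Research | 73.67

Join each employees row to its departments via dept_id.
Group joined rows by departments.id; compute ROUND(AVG(m.salary), 2) per group.
  4: ids {1, 4} → ROUND(AVG(m.salary), 2)=74
  5: ids {2, 3, 8} → ROUND(AVG(m.salary), 2)=91.67
  9: ids {9} → ROUND(AVG(m.salary), 2)=100
  11: ids {5, 6, 7} → ROUND(AVG(m.salary), 2)=73.67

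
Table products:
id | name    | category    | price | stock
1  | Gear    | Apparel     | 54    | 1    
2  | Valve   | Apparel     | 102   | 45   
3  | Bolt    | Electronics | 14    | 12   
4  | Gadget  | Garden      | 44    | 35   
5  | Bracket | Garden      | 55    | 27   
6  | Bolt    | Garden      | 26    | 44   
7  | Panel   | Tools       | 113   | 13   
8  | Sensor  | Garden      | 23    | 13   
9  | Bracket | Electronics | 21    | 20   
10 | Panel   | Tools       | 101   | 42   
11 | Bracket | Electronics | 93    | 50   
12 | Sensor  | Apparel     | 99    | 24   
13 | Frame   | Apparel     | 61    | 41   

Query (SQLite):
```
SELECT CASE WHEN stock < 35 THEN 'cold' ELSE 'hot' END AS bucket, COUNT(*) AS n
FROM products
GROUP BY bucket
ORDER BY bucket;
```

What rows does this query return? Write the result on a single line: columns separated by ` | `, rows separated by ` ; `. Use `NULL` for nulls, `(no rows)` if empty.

Bucket rows by stock < 35 → 'cold' else 'hot'; count each bucket.

cold | 7 ; hot | 6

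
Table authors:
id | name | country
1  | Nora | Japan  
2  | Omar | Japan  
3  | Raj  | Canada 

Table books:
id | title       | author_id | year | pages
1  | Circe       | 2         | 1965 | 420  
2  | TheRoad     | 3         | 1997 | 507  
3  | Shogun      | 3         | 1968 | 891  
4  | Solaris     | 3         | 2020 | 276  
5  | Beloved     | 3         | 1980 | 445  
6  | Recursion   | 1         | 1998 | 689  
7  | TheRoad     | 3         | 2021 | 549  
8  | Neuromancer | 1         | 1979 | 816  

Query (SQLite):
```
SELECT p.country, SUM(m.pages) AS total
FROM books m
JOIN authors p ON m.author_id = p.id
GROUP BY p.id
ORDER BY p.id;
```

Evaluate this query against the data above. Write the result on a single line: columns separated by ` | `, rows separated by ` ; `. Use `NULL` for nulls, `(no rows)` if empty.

Join each books row to its authors via author_id.
Group joined rows by authors.id; compute SUM(m.pages) per group.
  1: ids {6, 8} → SUM(m.pages)=1505
  2: ids {1} → SUM(m.pages)=420
  3: ids {2, 3, 4, 5, 7} → SUM(m.pages)=2668

Japan | 1505 ; Japan | 420 ; Canada | 2668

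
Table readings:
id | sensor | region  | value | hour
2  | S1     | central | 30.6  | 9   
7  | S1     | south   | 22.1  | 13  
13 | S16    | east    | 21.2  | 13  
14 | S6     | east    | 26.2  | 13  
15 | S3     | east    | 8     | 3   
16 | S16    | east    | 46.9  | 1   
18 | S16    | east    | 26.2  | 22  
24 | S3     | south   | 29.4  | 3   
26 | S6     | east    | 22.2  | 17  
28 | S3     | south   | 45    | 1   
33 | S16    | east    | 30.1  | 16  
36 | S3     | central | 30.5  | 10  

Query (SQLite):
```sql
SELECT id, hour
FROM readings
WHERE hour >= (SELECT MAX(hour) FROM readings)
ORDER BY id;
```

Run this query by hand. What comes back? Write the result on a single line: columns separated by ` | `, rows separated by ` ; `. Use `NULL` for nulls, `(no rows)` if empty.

18 | 22

Scalar subquery: MAX(hour) over all readings rows = 22.
Keep rows where hour >= that value.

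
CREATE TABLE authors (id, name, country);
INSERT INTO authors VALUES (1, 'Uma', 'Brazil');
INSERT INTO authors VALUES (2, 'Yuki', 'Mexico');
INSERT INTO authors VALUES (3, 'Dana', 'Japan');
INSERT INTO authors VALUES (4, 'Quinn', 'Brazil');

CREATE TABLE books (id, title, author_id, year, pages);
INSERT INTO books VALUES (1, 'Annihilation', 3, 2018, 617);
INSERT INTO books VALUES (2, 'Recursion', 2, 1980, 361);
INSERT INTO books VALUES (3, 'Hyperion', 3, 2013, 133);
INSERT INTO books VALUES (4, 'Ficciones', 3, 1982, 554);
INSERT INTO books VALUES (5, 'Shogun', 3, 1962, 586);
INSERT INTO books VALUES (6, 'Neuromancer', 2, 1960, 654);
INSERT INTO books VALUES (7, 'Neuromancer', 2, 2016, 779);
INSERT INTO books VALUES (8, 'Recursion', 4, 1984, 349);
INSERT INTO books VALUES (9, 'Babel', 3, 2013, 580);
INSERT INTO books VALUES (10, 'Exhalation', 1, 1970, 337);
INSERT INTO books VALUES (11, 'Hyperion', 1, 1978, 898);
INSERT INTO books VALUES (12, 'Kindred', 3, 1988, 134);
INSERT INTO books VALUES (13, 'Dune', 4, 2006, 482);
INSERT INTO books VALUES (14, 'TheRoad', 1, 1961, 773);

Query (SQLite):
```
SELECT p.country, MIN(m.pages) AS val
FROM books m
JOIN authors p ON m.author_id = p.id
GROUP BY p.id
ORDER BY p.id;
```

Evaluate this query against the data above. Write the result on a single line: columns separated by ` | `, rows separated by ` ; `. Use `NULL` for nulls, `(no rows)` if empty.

Join each books row to its authors via author_id.
Group joined rows by authors.id; compute MIN(m.pages) per group.
  1: ids {10, 11, 14} → MIN(m.pages)=337
  2: ids {2, 6, 7} → MIN(m.pages)=361
  3: ids {1, 3, 4, 5, 9, 12} → MIN(m.pages)=133
  4: ids {8, 13} → MIN(m.pages)=349

Brazil | 337 ; Mexico | 361 ; Japan | 133 ; Brazil | 349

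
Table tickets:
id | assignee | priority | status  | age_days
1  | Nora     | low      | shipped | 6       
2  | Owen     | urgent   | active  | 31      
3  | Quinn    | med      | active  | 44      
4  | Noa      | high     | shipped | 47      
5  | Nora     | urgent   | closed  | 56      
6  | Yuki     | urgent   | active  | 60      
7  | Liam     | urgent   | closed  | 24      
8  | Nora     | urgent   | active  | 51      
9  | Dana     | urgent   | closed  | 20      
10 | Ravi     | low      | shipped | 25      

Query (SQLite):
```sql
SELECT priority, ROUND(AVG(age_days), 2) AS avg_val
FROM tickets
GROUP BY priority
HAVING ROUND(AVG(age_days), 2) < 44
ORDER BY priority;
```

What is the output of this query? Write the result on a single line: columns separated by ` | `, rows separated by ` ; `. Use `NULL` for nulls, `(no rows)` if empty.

low | 15.5 ; urgent | 40.33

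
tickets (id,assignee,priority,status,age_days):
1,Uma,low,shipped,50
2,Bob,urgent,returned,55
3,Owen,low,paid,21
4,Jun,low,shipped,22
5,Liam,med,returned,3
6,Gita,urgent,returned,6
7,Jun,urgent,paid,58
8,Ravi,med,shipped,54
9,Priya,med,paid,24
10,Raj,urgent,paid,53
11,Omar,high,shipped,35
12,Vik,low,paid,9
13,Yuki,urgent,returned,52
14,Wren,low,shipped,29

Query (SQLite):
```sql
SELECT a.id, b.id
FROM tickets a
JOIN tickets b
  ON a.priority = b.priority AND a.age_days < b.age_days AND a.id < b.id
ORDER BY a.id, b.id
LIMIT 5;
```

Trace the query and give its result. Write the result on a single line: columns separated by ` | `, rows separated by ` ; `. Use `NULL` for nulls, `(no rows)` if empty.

2 | 7 ; 3 | 4 ; 3 | 14 ; 4 | 14 ; 5 | 8

Pairs (a,b) with same priority, a.age_days < b.age_days, a.id < b.id.
priority groups: high:{11} low:{1,3,4,12,14} med:{5,8,9} urgent:{2,6,7,10,13}
Ordered by (a.id, b.id); first 5.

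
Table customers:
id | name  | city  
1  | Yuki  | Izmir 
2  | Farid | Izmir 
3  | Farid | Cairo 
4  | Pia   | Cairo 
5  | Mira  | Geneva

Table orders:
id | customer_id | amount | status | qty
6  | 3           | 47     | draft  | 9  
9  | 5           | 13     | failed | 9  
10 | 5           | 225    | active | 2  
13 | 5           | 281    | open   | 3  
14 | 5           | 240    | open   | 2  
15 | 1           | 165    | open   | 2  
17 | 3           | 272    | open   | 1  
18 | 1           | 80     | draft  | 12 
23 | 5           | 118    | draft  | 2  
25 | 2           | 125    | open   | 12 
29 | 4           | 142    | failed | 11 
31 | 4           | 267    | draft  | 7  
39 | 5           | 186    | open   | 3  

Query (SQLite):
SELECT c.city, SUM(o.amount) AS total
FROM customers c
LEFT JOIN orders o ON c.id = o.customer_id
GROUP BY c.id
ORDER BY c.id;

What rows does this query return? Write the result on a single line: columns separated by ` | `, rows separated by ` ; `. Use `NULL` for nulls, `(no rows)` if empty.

LEFT JOIN keeps every customers row; unmatched ones get NULL for orders columns.
Group by customers.id and compute SUM(o.amount). SUM over an all-NULL group is NULL.
  1: ids {15, 18} → SUM(o.amount)=245
  2: ids {25} → SUM(o.amount)=125
  3: ids {6, 17} → SUM(o.amount)=319
  4: ids {29, 31} → SUM(o.amount)=409
  5: ids {9, 10, 13, 14, 23, 39} → SUM(o.amount)=1063

Izmir | 245 ; Izmir | 125 ; Cairo | 319 ; Cairo | 409 ; Geneva | 1063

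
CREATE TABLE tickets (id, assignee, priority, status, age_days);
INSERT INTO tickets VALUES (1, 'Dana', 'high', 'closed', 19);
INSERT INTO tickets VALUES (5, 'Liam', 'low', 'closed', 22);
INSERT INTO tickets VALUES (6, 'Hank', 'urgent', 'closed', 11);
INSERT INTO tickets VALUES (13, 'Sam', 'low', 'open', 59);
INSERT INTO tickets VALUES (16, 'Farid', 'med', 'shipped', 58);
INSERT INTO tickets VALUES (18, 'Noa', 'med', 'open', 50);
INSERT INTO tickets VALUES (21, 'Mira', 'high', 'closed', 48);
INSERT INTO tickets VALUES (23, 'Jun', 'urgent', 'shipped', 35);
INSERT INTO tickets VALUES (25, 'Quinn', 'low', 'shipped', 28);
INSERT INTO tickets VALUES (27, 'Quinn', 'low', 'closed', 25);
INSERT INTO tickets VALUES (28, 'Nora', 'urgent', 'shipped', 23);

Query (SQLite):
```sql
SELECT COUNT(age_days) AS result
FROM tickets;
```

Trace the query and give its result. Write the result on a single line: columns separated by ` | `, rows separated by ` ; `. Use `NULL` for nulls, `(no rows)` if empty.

All age_days values: [19, 22, 11, 59, 58, 50, 48, 35, 28, 25, 23].
COUNT(age_days) counts non-NULL values → 11.

11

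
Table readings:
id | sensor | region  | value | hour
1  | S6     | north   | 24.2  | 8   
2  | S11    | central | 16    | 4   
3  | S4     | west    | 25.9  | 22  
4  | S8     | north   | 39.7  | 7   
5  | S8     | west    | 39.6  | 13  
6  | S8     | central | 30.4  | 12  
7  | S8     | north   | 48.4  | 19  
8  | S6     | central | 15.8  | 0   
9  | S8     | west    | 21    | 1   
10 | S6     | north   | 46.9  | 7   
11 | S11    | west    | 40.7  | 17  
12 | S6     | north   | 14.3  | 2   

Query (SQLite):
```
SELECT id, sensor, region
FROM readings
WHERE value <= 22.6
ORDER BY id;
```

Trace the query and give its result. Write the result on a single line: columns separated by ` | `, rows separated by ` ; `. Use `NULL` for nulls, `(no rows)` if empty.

2 | S11 | central ; 8 | S6 | central ; 9 | S8 | west ; 12 | S6 | north

value <= 22.6: ids {2, 8, 9, 12}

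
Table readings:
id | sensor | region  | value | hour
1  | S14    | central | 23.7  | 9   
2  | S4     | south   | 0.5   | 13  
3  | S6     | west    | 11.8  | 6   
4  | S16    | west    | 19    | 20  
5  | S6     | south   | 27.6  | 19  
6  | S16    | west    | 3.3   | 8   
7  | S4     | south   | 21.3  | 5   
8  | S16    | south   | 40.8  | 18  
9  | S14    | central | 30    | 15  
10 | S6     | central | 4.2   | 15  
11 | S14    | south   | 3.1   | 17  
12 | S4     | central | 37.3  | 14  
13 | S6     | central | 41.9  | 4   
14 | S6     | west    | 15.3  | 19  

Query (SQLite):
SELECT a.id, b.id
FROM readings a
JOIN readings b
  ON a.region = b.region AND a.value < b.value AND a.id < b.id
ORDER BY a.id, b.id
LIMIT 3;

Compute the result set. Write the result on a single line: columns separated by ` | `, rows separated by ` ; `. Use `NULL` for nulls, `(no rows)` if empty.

1 | 9 ; 1 | 12 ; 1 | 13

Pairs (a,b) with same region, a.value < b.value, a.id < b.id.
region groups: central:{1,9,10,12,13} south:{2,5,7,8,11} west:{3,4,6,14}
Ordered by (a.id, b.id); first 3.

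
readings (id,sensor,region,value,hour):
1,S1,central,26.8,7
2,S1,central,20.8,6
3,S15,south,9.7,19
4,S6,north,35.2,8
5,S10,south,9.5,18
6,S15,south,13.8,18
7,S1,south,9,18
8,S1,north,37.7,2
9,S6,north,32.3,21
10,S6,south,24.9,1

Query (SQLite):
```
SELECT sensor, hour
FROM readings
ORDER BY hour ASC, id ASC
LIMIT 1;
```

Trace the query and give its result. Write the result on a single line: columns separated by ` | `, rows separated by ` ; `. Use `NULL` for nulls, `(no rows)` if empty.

Sort by hour asc, tiebreak id asc: (1, id=10), (2, id=8), (6, id=2), (7, id=1) …. Take first 1.

S6 | 1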